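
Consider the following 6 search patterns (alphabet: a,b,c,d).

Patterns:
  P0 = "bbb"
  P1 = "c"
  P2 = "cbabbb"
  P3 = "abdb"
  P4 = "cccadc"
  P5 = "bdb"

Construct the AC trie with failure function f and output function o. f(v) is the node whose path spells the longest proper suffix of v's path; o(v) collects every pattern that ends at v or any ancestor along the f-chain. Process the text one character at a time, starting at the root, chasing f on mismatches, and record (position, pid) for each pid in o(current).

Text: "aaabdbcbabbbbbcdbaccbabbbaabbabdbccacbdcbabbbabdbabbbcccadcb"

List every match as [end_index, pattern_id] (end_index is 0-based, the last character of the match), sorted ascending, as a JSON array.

Construct AC machine:
Trie nodes:
  n0 'ε': a→10 b→1 c→4
  n1 'b': b→2 d→19
  n2 'bb': b→3
  n3 'bbb': ·  ←P0
  n4 'c': b→5 c→14  ←P1
  n5 'cb': a→6
  n6 'cba': b→7
  n7 'cbab': b→8
  n8 'cbabb': b→9
  n9 'cbabbb': ·  ←P2
  n10 'a': b→11
  n11 'ab': d→12
  n12 'abd': b→13
  n13 'abdb': ·  ←P3
  n14 'cc': c→15
  n15 'ccc': a→16
  n16 'ccca': d→17
  n17 'cccad': c→18
  n18 'cccadc': ·  ←P4
  n19 'bd': b→20
  n20 'bdb': ·  ←P5

BFS fail/out derivation:
  n1('b'): parent n0 fail=0; on 'b' 0 → fail=0;  out ∅∪∅=∅
  n4('c'): parent n0 fail=0; on 'c' 0 → fail=0;  out {1}∪∅={1}
  n10('a'): parent n0 fail=0; on 'a' 0 → fail=0;  out ∅∪∅=∅
  n2('bb'): parent n1 fail=0; on 'b' 0 → fail=1;  out ∅∪∅=∅
  n5('cb'): parent n4 fail=0; on 'b' 0 → fail=1;  out ∅∪∅=∅
  n11('ab'): parent n10 fail=0; on 'b' 0 → fail=1;  out ∅∪∅=∅
  n14('cc'): parent n4 fail=0; on 'c' 0 → fail=4;  out ∅∪{1}={1}
  n19('bd'): parent n1 fail=0; on 'd' 0 → fail=0;  out ∅∪∅=∅
  n3('bbb'): parent n2 fail=1; on 'b' 1 → fail=2;  out {0}∪∅={0}
  n6('cba'): parent n5 fail=1; on 'a' 1→0 → fail=10;  out ∅∪∅=∅
  n12('abd'): parent n11 fail=1; on 'd' 1 → fail=19;  out ∅∪∅=∅
  n15('ccc'): parent n14 fail=4; on 'c' 4 → fail=14;  out ∅∪{1}={1}
  n20('bdb'): parent n19 fail=0; on 'b' 0 → fail=1;  out {5}∪∅={5}
  n7('cbab'): parent n6 fail=10; on 'b' 10 → fail=11;  out ∅∪∅=∅
  n13('abdb'): parent n12 fail=19; on 'b' 19 → fail=20;  out {3}∪{5}={3,5}
  n16('ccca'): parent n15 fail=14; on 'a' 14→4→0 → fail=10;  out ∅∪∅=∅
  n8('cbabb'): parent n7 fail=11; on 'b' 11→1 → fail=2;  out ∅∪∅=∅
  n17('cccad'): parent n16 fail=10; on 'd' 10→0 → fail=0;  out ∅∪∅=∅
  n9('cbabbb'): parent n8 fail=2; on 'b' 2 → fail=3;  out {2}∪{0}={0,2}
  n18('cccadc'): parent n17 fail=0; on 'c' 0 → fail=4;  out {4}∪{1}={1,4}

Scan:
i=0 'a': node 0→10
i=1 'a': node 10→10 (via fail)
i=2 'a': node 10→10 (via fail)
i=3 'b': node 10→11
i=4 'd': node 11→12
i=5 'b': node 12→13  emit P3@[2:5],P5@[3:5]
i=6 'c': node 13→4 (via fail)  emit P1@[6:6]
i=7 'b': node 4→5
i=8 'a': node 5→6
i=9 'b': node 6→7
i=10 'b': node 7→8
i=11 'b': node 8→9  emit P0@[9:11],P2@[6:11]
i=12 'b': node 9→3 (via fail)  emit P0@[10:12]
i=13 'b': node 3→3 (via fail)  emit P0@[11:13]
i=14 'c': node 3→4 (via fail)  emit P1@[14:14]
i=15 'd': node 4→0 (via fail)
i=16 'b': node 0→1
i=17 'a': node 1→10 (via fail)
i=18 'c': node 10→4 (via fail)  emit P1@[18:18]
i=19 'c': node 4→14  emit P1@[19:19]
i=20 'b': node 14→5 (via fail)
i=21 'a': node 5→6
i=22 'b': node 6→7
i=23 'b': node 7→8
i=24 'b': node 8→9  emit P0@[22:24],P2@[19:24]
i=25 'a': node 9→10 (via fail)
i=26 'a': node 10→10 (via fail)
i=27 'b': node 10→11
i=28 'b': node 11→2 (via fail)
i=29 'a': node 2→10 (via fail)
i=30 'b': node 10→11
i=31 'd': node 11→12
i=32 'b': node 12→13  emit P3@[29:32],P5@[30:32]
i=33 'c': node 13→4 (via fail)  emit P1@[33:33]
i=34 'c': node 4→14  emit P1@[34:34]
i=35 'a': node 14→10 (via fail)
i=36 'c': node 10→4 (via fail)  emit P1@[36:36]
i=37 'b': node 4→5
i=38 'd': node 5→19 (via fail)
i=39 'c': node 19→4 (via fail)  emit P1@[39:39]
i=40 'b': node 4→5
i=41 'a': node 5→6
i=42 'b': node 6→7
i=43 'b': node 7→8
i=44 'b': node 8→9  emit P0@[42:44],P2@[39:44]
i=45 'a': node 9→10 (via fail)
i=46 'b': node 10→11
i=47 'd': node 11→12
i=48 'b': node 12→13  emit P3@[45:48],P5@[46:48]
i=49 'a': node 13→10 (via fail)
i=50 'b': node 10→11
i=51 'b': node 11→2 (via fail)
i=52 'b': node 2→3  emit P0@[50:52]
i=53 'c': node 3→4 (via fail)  emit P1@[53:53]
i=54 'c': node 4→14  emit P1@[54:54]
i=55 'c': node 14→15  emit P1@[55:55]
i=56 'a': node 15→16
i=57 'd': node 16→17
i=58 'c': node 17→18  emit P1@[58:58],P4@[53:58]
i=59 'b': node 18→5 (via fail)

Result: [[5,3],[5,5],[6,1],[11,0],[11,2],[12,0],[13,0],[14,1],[18,1],[19,1],[24,0],[24,2],[32,3],[32,5],[33,1],[34,1],[36,1],[39,1],[44,0],[44,2],[48,3],[48,5],[52,0],[53,1],[54,1],[55,1],[58,1],[58,4]]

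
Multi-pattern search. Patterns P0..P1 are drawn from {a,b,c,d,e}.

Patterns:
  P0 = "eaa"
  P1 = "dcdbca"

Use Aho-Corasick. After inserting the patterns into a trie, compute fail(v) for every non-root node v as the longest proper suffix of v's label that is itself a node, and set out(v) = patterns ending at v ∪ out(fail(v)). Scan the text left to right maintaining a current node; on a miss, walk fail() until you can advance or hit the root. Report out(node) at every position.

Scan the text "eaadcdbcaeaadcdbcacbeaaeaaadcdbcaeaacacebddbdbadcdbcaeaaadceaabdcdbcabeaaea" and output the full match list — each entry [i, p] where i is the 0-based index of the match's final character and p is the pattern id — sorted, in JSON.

Build automaton:
Trie (insert patterns):
  n0 'ε': d→4 e→1
  n1 'e': a→2
  n2 'ea': a→3
  n3 'eaa': ·  [P0 ends]
  n4 'd': c→5
  n5 'dc': d→6
  n6 'dcd': b→7
  n7 'dcdb': c→8
  n8 'dcdbc': a→9
  n9 'dcdbca': ·  [P1 ends]

Failure links (BFS by depth):
  fail(1) 'e': from fail(0)=0 chase 'e': 0 ⇒ 0;  out=∅∪out(0)=∅
  fail(4) 'd': from fail(0)=0 chase 'd': 0 ⇒ 0;  out=∅∪out(0)=∅
  fail(2) 'ea': from fail(1)=0 chase 'a': 0 ⇒ 0;  out=∅∪out(0)=∅
  fail(5) 'dc': from fail(4)=0 chase 'c': 0 ⇒ 0;  out=∅∪out(0)=∅
  fail(3) 'eaa': from fail(2)=0 chase 'a': 0 ⇒ 0;  out={0}∪out(0)={0}
  fail(6) 'dcd': from fail(5)=0 chase 'd': 0 ⇒ 4;  out=∅∪out(4)=∅
  fail(7) 'dcdb': from fail(6)=4 chase 'b': 4→0 ⇒ 0;  out=∅∪out(0)=∅
  fail(8) 'dcdbc': from fail(7)=0 chase 'c': 0 ⇒ 0;  out=∅∪out(0)=∅
  fail(9) 'dcdbca': from fail(8)=0 chase 'a': 0 ⇒ 0;  out={1}∪out(0)={1}

Run:
[0] read 'e'  n0⇒n1
[1] read 'a'  n1⇒n2
[2] read 'a'  n2⇒n3  ** P0@[0:2]
[3] read 'd'  n3⇒n4 ·f
[4] read 'c'  n4⇒n5
[5] read 'd'  n5⇒n6
[6] read 'b'  n6⇒n7
[7] read 'c'  n7⇒n8
[8] read 'a'  n8⇒n9  ** P1@[3:8]
[9] read 'e'  n9⇒n1 ·f
[10] read 'a'  n1⇒n2
[11] read 'a'  n2⇒n3  ** P0@[9:11]
[12] read 'd'  n3⇒n4 ·f
[13] read 'c'  n4⇒n5
[14] read 'd'  n5⇒n6
[15] read 'b'  n6⇒n7
[16] read 'c'  n7⇒n8
[17] read 'a'  n8⇒n9  ** P1@[12:17]
[18] read 'c'  n9⇒n0 ·f
[19] read 'b'  n0⇒n0
[20] read 'e'  n0⇒n1
[21] read 'a'  n1⇒n2
[22] read 'a'  n2⇒n3  ** P0@[20:22]
[23] read 'e'  n3⇒n1 ·f
[24] read 'a'  n1⇒n2
[25] read 'a'  n2⇒n3  ** P0@[23:25]
[26] read 'a'  n3⇒n0 ·f
[27] read 'd'  n0⇒n4
[28] read 'c'  n4⇒n5
[29] read 'd'  n5⇒n6
[30] read 'b'  n6⇒n7
[31] read 'c'  n7⇒n8
[32] read 'a'  n8⇒n9  ** P1@[27:32]
[33] read 'e'  n9⇒n1 ·f
[34] read 'a'  n1⇒n2
[35] read 'a'  n2⇒n3  ** P0@[33:35]
[36] read 'c'  n3⇒n0 ·f
[37] read 'a'  n0⇒n0
[38] read 'c'  n0⇒n0
[39] read 'e'  n0⇒n1
[40] read 'b'  n1⇒n0 ·f
[41] read 'd'  n0⇒n4
[42] read 'd'  n4⇒n4 ·f
[43] read 'b'  n4⇒n0 ·f
[44] read 'd'  n0⇒n4
[45] read 'b'  n4⇒n0 ·f
[46] read 'a'  n0⇒n0
[47] read 'd'  n0⇒n4
[48] read 'c'  n4⇒n5
[49] read 'd'  n5⇒n6
[50] read 'b'  n6⇒n7
[51] read 'c'  n7⇒n8
[52] read 'a'  n8⇒n9  ** P1@[47:52]
[53] read 'e'  n9⇒n1 ·f
[54] read 'a'  n1⇒n2
[55] read 'a'  n2⇒n3  ** P0@[53:55]
[56] read 'a'  n3⇒n0 ·f
[57] read 'd'  n0⇒n4
[58] read 'c'  n4⇒n5
[59] read 'e'  n5⇒n1 ·f
[60] read 'a'  n1⇒n2
[61] read 'a'  n2⇒n3  ** P0@[59:61]
[62] read 'b'  n3⇒n0 ·f
[63] read 'd'  n0⇒n4
[64] read 'c'  n4⇒n5
[65] read 'd'  n5⇒n6
[66] read 'b'  n6⇒n7
[67] read 'c'  n7⇒n8
[68] read 'a'  n8⇒n9  ** P1@[63:68]
[69] read 'b'  n9⇒n0 ·f
[70] read 'e'  n0⇒n1
[71] read 'a'  n1⇒n2
[72] read 'a'  n2⇒n3  ** P0@[70:72]
[73] read 'e'  n3⇒n1 ·f
[74] read 'a'  n1⇒n2

Matches: [[2,0],[8,1],[11,0],[17,1],[22,0],[25,0],[32,1],[35,0],[52,1],[55,0],[61,0],[68,1],[72,0]]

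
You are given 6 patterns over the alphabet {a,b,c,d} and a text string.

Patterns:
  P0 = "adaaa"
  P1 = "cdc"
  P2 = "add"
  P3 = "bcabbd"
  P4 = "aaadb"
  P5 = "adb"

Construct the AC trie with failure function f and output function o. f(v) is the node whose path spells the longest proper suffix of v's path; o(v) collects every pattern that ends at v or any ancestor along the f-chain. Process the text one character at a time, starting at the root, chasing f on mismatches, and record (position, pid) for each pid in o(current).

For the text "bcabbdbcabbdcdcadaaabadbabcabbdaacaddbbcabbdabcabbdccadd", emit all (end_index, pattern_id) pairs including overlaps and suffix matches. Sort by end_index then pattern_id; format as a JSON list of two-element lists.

Construct AC machine:
Trie (insert patterns):
  0='ε' goto a→1 b→10 c→6
  1='a' goto a→16 d→2
  2='ad' goto a→3 b→20 d→9
  3='ada' goto a→4
  4='adaa' goto a→5
  5='adaaa' goto ·  [P0 ends]
  6='c' goto d→7
  7='cd' goto c→8
  8='cdc' goto ·  [P1 ends]
  9='add' goto ·  [P2 ends]
  10='b' goto c→11
  11='bc' goto a→12
  12='bca' goto b→13
  13='bcab' goto b→14
  14='bcabb' goto d→15
  15='bcabbd' goto ·  [P3 ends]
  16='aa' goto a→17
  17='aaa' goto d→18
  18='aaad' goto b→19
  19='aaadb' goto ·  [P4 ends]
  20='adb' goto ·  [P5 ends]

BFS fail/out derivation:
  n1('a'): parent n0 fail=0; on 'a' 0 → fail=0;  out ∅∪∅=∅
  n6('c'): parent n0 fail=0; on 'c' 0 → fail=0;  out ∅∪∅=∅
  n10('b'): parent n0 fail=0; on 'b' 0 → fail=0;  out ∅∪∅=∅
  n2('ad'): parent n1 fail=0; on 'd' 0 → fail=0;  out ∅∪∅=∅
  n7('cd'): parent n6 fail=0; on 'd' 0 → fail=0;  out ∅∪∅=∅
  n11('bc'): parent n10 fail=0; on 'c' 0 → fail=6;  out ∅∪∅=∅
  n16('aa'): parent n1 fail=0; on 'a' 0 → fail=1;  out ∅∪∅=∅
  n3('ada'): parent n2 fail=0; on 'a' 0 → fail=1;  out ∅∪∅=∅
  n8('cdc'): parent n7 fail=0; on 'c' 0 → fail=6;  out {1}∪∅={1}
  n9('add'): parent n2 fail=0; on 'd' 0 → fail=0;  out {2}∪∅={2}
  n12('bca'): parent n11 fail=6; on 'a' 6→0 → fail=1;  out ∅∪∅=∅
  n17('aaa'): parent n16 fail=1; on 'a' 1 → fail=16;  out ∅∪∅=∅
  n20('adb'): parent n2 fail=0; on 'b' 0 → fail=10;  out {5}∪∅={5}
  n4('adaa'): parent n3 fail=1; on 'a' 1 → fail=16;  out ∅∪∅=∅
  n13('bcab'): parent n12 fail=1; on 'b' 1→0 → fail=10;  out ∅∪∅=∅
  n18('aaad'): parent n17 fail=16; on 'd' 16→1 → fail=2;  out ∅∪∅=∅
  n5('adaaa'): parent n4 fail=16; on 'a' 16 → fail=17;  out {0}∪∅={0}
  n14('bcabb'): parent n13 fail=10; on 'b' 10→0 → fail=10;  out ∅∪∅=∅
  n19('aaadb'): parent n18 fail=2; on 'b' 2 → fail=20;  out {4}∪{5}={4,5}
  n15('bcabbd'): parent n14 fail=10; on 'd' 10→0 → fail=0;  out {3}∪∅={3}

Scan:
pos 0 'b': at 10
pos 1 'c': at 11
pos 2 'a': at 12
pos 3 'b': at 13
pos 4 'b': at 14
pos 5 'd': at 15  → match P3@[0:5]
pos 6 'b': at 10 (via fail)
pos 7 'c': at 11
pos 8 'a': at 12
pos 9 'b': at 13
pos 10 'b': at 14
pos 11 'd': at 15  → match P3@[6:11]
pos 12 'c': at 6 (via fail)
pos 13 'd': at 7
pos 14 'c': at 8  → match P1@[12:14]
pos 15 'a': at 1 (via fail)
pos 16 'd': at 2
pos 17 'a': at 3
pos 18 'a': at 4
pos 19 'a': at 5  → match P0@[15:19]
pos 20 'b': at 10 (via fail)
pos 21 'a': at 1 (via fail)
pos 22 'd': at 2
pos 23 'b': at 20  → match P5@[21:23]
pos 24 'a': at 1 (via fail)
pos 25 'b': at 10 (via fail)
pos 26 'c': at 11
pos 27 'a': at 12
pos 28 'b': at 13
pos 29 'b': at 14
pos 30 'd': at 15  → match P3@[25:30]
pos 31 'a': at 1 (via fail)
pos 32 'a': at 16
pos 33 'c': at 6 (via fail)
pos 34 'a': at 1 (via fail)
pos 35 'd': at 2
pos 36 'd': at 9  → match P2@[34:36]
pos 37 'b': at 10 (via fail)
pos 38 'b': at 10 (via fail)
pos 39 'c': at 11
pos 40 'a': at 12
pos 41 'b': at 13
pos 42 'b': at 14
pos 43 'd': at 15  → match P3@[38:43]
pos 44 'a': at 1 (via fail)
pos 45 'b': at 10 (via fail)
pos 46 'c': at 11
pos 47 'a': at 12
pos 48 'b': at 13
pos 49 'b': at 14
pos 50 'd': at 15  → match P3@[45:50]
pos 51 'c': at 6 (via fail)
pos 52 'c': at 6 (via fail)
pos 53 'a': at 1 (via fail)
pos 54 'd': at 2
pos 55 'd': at 9  → match P2@[53:55]

All matches (sorted): [[5,3],[11,3],[14,1],[19,0],[23,5],[30,3],[36,2],[43,3],[50,3],[55,2]]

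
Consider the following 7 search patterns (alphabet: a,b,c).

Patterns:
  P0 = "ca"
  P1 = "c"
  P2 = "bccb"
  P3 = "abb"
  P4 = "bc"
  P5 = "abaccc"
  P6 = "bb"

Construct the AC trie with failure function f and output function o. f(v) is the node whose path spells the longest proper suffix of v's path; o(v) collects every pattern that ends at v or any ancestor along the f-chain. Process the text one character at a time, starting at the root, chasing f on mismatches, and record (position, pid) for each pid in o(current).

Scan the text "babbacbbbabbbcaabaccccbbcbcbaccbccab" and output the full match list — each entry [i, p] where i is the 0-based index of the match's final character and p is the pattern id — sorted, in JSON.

Build automaton:
Trie (insert patterns):
  n0 'ε': a→7 b→3 c→1
  n1 'c': a→2  ←P1
  n2 'ca': ·  ←P0
  n3 'b': b→14 c→4
  n4 'bc': c→5  ←P4
  n5 'bcc': b→6
  n6 'bccb': ·  ←P2
  n7 'a': b→8
  n8 'ab': a→10 b→9
  n9 'abb': ·  ←P3
  n10 'aba': c→11
  n11 'abac': c→12
  n12 'abacc': c→13
  n13 'abaccc': ·  ←P5
  n14 'bb': ·  ←P6

BFS fail/out derivation:
  fail(1) 'c': from fail(0)=0 chase 'c': 0 ⇒ 0;  out={1}∪out(0)={1}
  fail(3) 'b': from fail(0)=0 chase 'b': 0 ⇒ 0;  out=∅∪out(0)=∅
  fail(7) 'a': from fail(0)=0 chase 'a': 0 ⇒ 0;  out=∅∪out(0)=∅
  fail(2) 'ca': from fail(1)=0 chase 'a': 0 ⇒ 7;  out={0}∪out(7)={0}
  fail(4) 'bc': from fail(3)=0 chase 'c': 0 ⇒ 1;  out={4}∪out(1)={1,4}
  fail(8) 'ab': from fail(7)=0 chase 'b': 0 ⇒ 3;  out=∅∪out(3)=∅
  fail(14) 'bb': from fail(3)=0 chase 'b': 0 ⇒ 3;  out={6}∪out(3)={6}
  fail(5) 'bcc': from fail(4)=1 chase 'c': 1→0 ⇒ 1;  out=∅∪out(1)={1}
  fail(9) 'abb': from fail(8)=3 chase 'b': 3 ⇒ 14;  out={3}∪out(14)={3,6}
  fail(10) 'aba': from fail(8)=3 chase 'a': 3→0 ⇒ 7;  out=∅∪out(7)=∅
  fail(6) 'bccb': from fail(5)=1 chase 'b': 1→0 ⇒ 3;  out={2}∪out(3)={2}
  fail(11) 'abac': from fail(10)=7 chase 'c': 7→0 ⇒ 1;  out=∅∪out(1)={1}
  fail(12) 'abacc': from fail(11)=1 chase 'c': 1→0 ⇒ 1;  out=∅∪out(1)={1}
  fail(13) 'abaccc': from fail(12)=1 chase 'c': 1→0 ⇒ 1;  out={5}∪out(1)={1,5}

Text stream:
pos 0 'b': at 3
pos 1 'a': at 7 ·f
pos 2 'b': at 8
pos 3 'b': at 9  → match P3@[1:3],P6@[2:3]
pos 4 'a': at 7 ·f
pos 5 'c': at 1 ·f  → match P1@[5:5]
pos 6 'b': at 3 ·f
pos 7 'b': at 14  → match P6@[6:7]
pos 8 'b': at 14 ·f  → match P6@[7:8]
pos 9 'a': at 7 ·f
pos 10 'b': at 8
pos 11 'b': at 9  → match P3@[9:11],P6@[10:11]
pos 12 'b': at 14 ·f  → match P6@[11:12]
pos 13 'c': at 4 ·f  → match P1@[13:13],P4@[12:13]
pos 14 'a': at 2 ·f  → match P0@[13:14]
pos 15 'a': at 7 ·f
pos 16 'b': at 8
pos 17 'a': at 10
pos 18 'c': at 11  → match P1@[18:18]
pos 19 'c': at 12  → match P1@[19:19]
pos 20 'c': at 13  → match P1@[20:20],P5@[15:20]
pos 21 'c': at 1 ·f  → match P1@[21:21]
pos 22 'b': at 3 ·f
pos 23 'b': at 14  → match P6@[22:23]
pos 24 'c': at 4 ·f  → match P1@[24:24],P4@[23:24]
pos 25 'b': at 3 ·f
pos 26 'c': at 4  → match P1@[26:26],P4@[25:26]
pos 27 'b': at 3 ·f
pos 28 'a': at 7 ·f
pos 29 'c': at 1 ·f  → match P1@[29:29]
pos 30 'c': at 1 ·f  → match P1@[30:30]
pos 31 'b': at 3 ·f
pos 32 'c': at 4  → match P1@[32:32],P4@[31:32]
pos 33 'c': at 5  → match P1@[33:33]
pos 34 'a': at 2 ·f  → match P0@[33:34]
pos 35 'b': at 8 ·f

All matches (sorted): [[3,3],[3,6],[5,1],[7,6],[8,6],[11,3],[11,6],[12,6],[13,1],[13,4],[14,0],[18,1],[19,1],[20,1],[20,5],[21,1],[23,6],[24,1],[24,4],[26,1],[26,4],[29,1],[30,1],[32,1],[32,4],[33,1],[34,0]]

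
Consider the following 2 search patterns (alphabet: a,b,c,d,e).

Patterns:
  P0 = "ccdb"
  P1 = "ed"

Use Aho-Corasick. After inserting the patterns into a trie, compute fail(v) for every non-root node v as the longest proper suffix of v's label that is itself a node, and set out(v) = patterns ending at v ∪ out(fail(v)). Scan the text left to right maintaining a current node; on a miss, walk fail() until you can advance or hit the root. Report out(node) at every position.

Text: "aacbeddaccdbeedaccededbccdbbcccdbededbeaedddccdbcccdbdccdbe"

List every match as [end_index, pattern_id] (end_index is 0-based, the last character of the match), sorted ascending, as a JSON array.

Build automaton:
Trie nodes:
  n0 'ε': c→1 e→5
  n1 'c': c→2
  n2 'cc': d→3
  n3 'ccd': b→4
  n4 'ccdb': ·  [P0 ends]
  n5 'e': d→6
  n6 'ed': ·  [P1 ends]

BFS fail/out derivation:
  fail(1) 'c': from fail(0)=0 chase 'c': 0 ⇒ 0;  out=∅∪out(0)=∅
  fail(5) 'e': from fail(0)=0 chase 'e': 0 ⇒ 0;  out=∅∪out(0)=∅
  fail(2) 'cc': from fail(1)=0 chase 'c': 0 ⇒ 1;  out=∅∪out(1)=∅
  fail(6) 'ed': from fail(5)=0 chase 'd': 0 ⇒ 0;  out={1}∪out(0)={1}
  fail(3) 'ccd': from fail(2)=1 chase 'd': 1→0 ⇒ 0;  out=∅∪out(0)=∅
  fail(4) 'ccdb': from fail(3)=0 chase 'b': 0 ⇒ 0;  out={0}∪out(0)={0}

Scan:
pos 0 'a': at 0
pos 1 'a': at 0
pos 2 'c': at 1
pos 3 'b': at 0 ·f
pos 4 'e': at 5
pos 5 'd': at 6  ** P1@[4:5]
pos 6 'd': at 0 ·f
pos 7 'a': at 0
pos 8 'c': at 1
pos 9 'c': at 2
pos 10 'd': at 3
pos 11 'b': at 4  ** P0@[8:11]
pos 12 'e': at 5 ·f
pos 13 'e': at 5 ·f
pos 14 'd': at 6  ** P1@[13:14]
pos 15 'a': at 0 ·f
pos 16 'c': at 1
pos 17 'c': at 2
pos 18 'e': at 5 ·f
pos 19 'd': at 6  ** P1@[18:19]
pos 20 'e': at 5 ·f
pos 21 'd': at 6  ** P1@[20:21]
pos 22 'b': at 0 ·f
pos 23 'c': at 1
pos 24 'c': at 2
pos 25 'd': at 3
pos 26 'b': at 4  ** P0@[23:26]
pos 27 'b': at 0 ·f
pos 28 'c': at 1
pos 29 'c': at 2
pos 30 'c': at 2 ·f
pos 31 'd': at 3
pos 32 'b': at 4  ** P0@[29:32]
pos 33 'e': at 5 ·f
pos 34 'd': at 6  ** P1@[33:34]
pos 35 'e': at 5 ·f
pos 36 'd': at 6  ** P1@[35:36]
pos 37 'b': at 0 ·f
pos 38 'e': at 5
pos 39 'a': at 0 ·f
pos 40 'e': at 5
pos 41 'd': at 6  ** P1@[40:41]
pos 42 'd': at 0 ·f
pos 43 'd': at 0
pos 44 'c': at 1
pos 45 'c': at 2
pos 46 'd': at 3
pos 47 'b': at 4  ** P0@[44:47]
pos 48 'c': at 1 ·f
pos 49 'c': at 2
pos 50 'c': at 2 ·f
pos 51 'd': at 3
pos 52 'b': at 4  ** P0@[49:52]
pos 53 'd': at 0 ·f
pos 54 'c': at 1
pos 55 'c': at 2
pos 56 'd': at 3
pos 57 'b': at 4  ** P0@[54:57]
pos 58 'e': at 5 ·f

Result: [[5,1],[11,0],[14,1],[19,1],[21,1],[26,0],[32,0],[34,1],[36,1],[41,1],[47,0],[52,0],[57,0]]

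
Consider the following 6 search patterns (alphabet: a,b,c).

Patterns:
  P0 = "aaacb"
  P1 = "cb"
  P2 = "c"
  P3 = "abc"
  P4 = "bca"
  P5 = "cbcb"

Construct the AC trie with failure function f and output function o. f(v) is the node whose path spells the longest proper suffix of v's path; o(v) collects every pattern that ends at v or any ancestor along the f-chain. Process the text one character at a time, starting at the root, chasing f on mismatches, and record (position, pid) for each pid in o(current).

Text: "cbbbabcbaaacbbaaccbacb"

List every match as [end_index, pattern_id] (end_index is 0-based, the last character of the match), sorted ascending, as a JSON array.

Construct AC machine:
Trie nodes:
  n0 'ε': a→1 b→10 c→6
  n1 'a': a→2 b→8
  n2 'aa': a→3
  n3 'aaa': c→4
  n4 'aaac': b→5
  n5 'aaacb': ·  [P0 ends]
  n6 'c': b→7  [P2 ends]
  n7 'cb': c→13  [P1 ends]
  n8 'ab': c→9
  n9 'abc': ·  [P3 ends]
  n10 'b': c→11
  n11 'bc': a→12
  n12 'bca': ·  [P4 ends]
  n13 'cbc': b→14
  n14 'cbcb': ·  [P5 ends]

Failure links (BFS by depth):
  fail(1) 'a': from fail(0)=0 chase 'a': 0 ⇒ 0;  out=∅∪out(0)=∅
  fail(6) 'c': from fail(0)=0 chase 'c': 0 ⇒ 0;  out={2}∪out(0)={2}
  fail(10) 'b': from fail(0)=0 chase 'b': 0 ⇒ 0;  out=∅∪out(0)=∅
  fail(2) 'aa': from fail(1)=0 chase 'a': 0 ⇒ 1;  out=∅∪out(1)=∅
  fail(7) 'cb': from fail(6)=0 chase 'b': 0 ⇒ 10;  out={1}∪out(10)={1}
  fail(8) 'ab': from fail(1)=0 chase 'b': 0 ⇒ 10;  out=∅∪out(10)=∅
  fail(11) 'bc': from fail(10)=0 chase 'c': 0 ⇒ 6;  out=∅∪out(6)={2}
  fail(3) 'aaa': from fail(2)=1 chase 'a': 1 ⇒ 2;  out=∅∪out(2)=∅
  fail(9) 'abc': from fail(8)=10 chase 'c': 10 ⇒ 11;  out={3}∪out(11)={2,3}
  fail(12) 'bca': from fail(11)=6 chase 'a': 6→0 ⇒ 1;  out={4}∪out(1)={4}
  fail(13) 'cbc': from fail(7)=10 chase 'c': 10 ⇒ 11;  out=∅∪out(11)={2}
  fail(4) 'aaac': from fail(3)=2 chase 'c': 2→1→0 ⇒ 6;  out=∅∪out(6)={2}
  fail(14) 'cbcb': from fail(13)=11 chase 'b': 11→6 ⇒ 7;  out={5}∪out(7)={1,5}
  fail(5) 'aaacb': from fail(4)=6 chase 'b': 6 ⇒ 7;  out={0}∪out(7)={0,1}

Scan:
pos 0 'c': at 6  ** P2@[0:0]
pos 1 'b': at 7  ** P1@[0:1]
pos 2 'b': at 10 (via fail)
pos 3 'b': at 10 (via fail)
pos 4 'a': at 1 (via fail)
pos 5 'b': at 8
pos 6 'c': at 9  ** P2@[6:6],P3@[4:6]
pos 7 'b': at 7 (via fail)  ** P1@[6:7]
pos 8 'a': at 1 (via fail)
pos 9 'a': at 2
pos 10 'a': at 3
pos 11 'c': at 4  ** P2@[11:11]
pos 12 'b': at 5  ** P0@[8:12],P1@[11:12]
pos 13 'b': at 10 (via fail)
pos 14 'a': at 1 (via fail)
pos 15 'a': at 2
pos 16 'c': at 6 (via fail)  ** P2@[16:16]
pos 17 'c': at 6 (via fail)  ** P2@[17:17]
pos 18 'b': at 7  ** P1@[17:18]
pos 19 'a': at 1 (via fail)
pos 20 'c': at 6 (via fail)  ** P2@[20:20]
pos 21 'b': at 7  ** P1@[20:21]

All matches (sorted): [[0,2],[1,1],[6,2],[6,3],[7,1],[11,2],[12,0],[12,1],[16,2],[17,2],[18,1],[20,2],[21,1]]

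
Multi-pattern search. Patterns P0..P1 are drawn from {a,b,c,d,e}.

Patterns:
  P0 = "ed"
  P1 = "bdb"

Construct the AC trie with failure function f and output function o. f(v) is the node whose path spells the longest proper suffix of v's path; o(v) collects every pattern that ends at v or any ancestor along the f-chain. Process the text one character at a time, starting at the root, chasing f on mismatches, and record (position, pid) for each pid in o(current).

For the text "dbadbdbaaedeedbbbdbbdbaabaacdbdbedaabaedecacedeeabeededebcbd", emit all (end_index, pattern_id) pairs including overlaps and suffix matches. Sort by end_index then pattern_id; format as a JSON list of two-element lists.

Build:
Trie nodes:
  n0 'ε': b→3 e→1
  n1 'e': d→2
  n2 'ed': ·  ←P0
  n3 'b': d→4
  n4 'bd': b→5
  n5 'bdb': ·  ←P1

Failure links (BFS by depth):
  fail(1) 'e': from fail(0)=0 chase 'e': 0 ⇒ 0;  out=∅∪out(0)=∅
  fail(3) 'b': from fail(0)=0 chase 'b': 0 ⇒ 0;  out=∅∪out(0)=∅
  fail(2) 'ed': from fail(1)=0 chase 'd': 0 ⇒ 0;  out={0}∪out(0)={0}
  fail(4) 'bd': from fail(3)=0 chase 'd': 0 ⇒ 0;  out=∅∪out(0)=∅
  fail(5) 'bdb': from fail(4)=0 chase 'b': 0 ⇒ 3;  out={1}∪out(3)={1}

Text stream:
pos 0 'd': at 0
pos 1 'b': at 3
pos 2 'a': at 0 (fail-walked)
pos 3 'd': at 0
pos 4 'b': at 3
pos 5 'd': at 4
pos 6 'b': at 5  ** P1@[4:6]
pos 7 'a': at 0 (fail-walked)
pos 8 'a': at 0
pos 9 'e': at 1
pos 10 'd': at 2  ** P0@[9:10]
pos 11 'e': at 1 (fail-walked)
pos 12 'e': at 1 (fail-walked)
pos 13 'd': at 2  ** P0@[12:13]
pos 14 'b': at 3 (fail-walked)
pos 15 'b': at 3 (fail-walked)
pos 16 'b': at 3 (fail-walked)
pos 17 'd': at 4
pos 18 'b': at 5  ** P1@[16:18]
pos 19 'b': at 3 (fail-walked)
pos 20 'd': at 4
pos 21 'b': at 5  ** P1@[19:21]
pos 22 'a': at 0 (fail-walked)
pos 23 'a': at 0
pos 24 'b': at 3
pos 25 'a': at 0 (fail-walked)
pos 26 'a': at 0
pos 27 'c': at 0
pos 28 'd': at 0
pos 29 'b': at 3
pos 30 'd': at 4
pos 31 'b': at 5  ** P1@[29:31]
pos 32 'e': at 1 (fail-walked)
pos 33 'd': at 2  ** P0@[32:33]
pos 34 'a': at 0 (fail-walked)
pos 35 'a': at 0
pos 36 'b': at 3
pos 37 'a': at 0 (fail-walked)
pos 38 'e': at 1
pos 39 'd': at 2  ** P0@[38:39]
pos 40 'e': at 1 (fail-walked)
pos 41 'c': at 0 (fail-walked)
pos 42 'a': at 0
pos 43 'c': at 0
pos 44 'e': at 1
pos 45 'd': at 2  ** P0@[44:45]
pos 46 'e': at 1 (fail-walked)
pos 47 'e': at 1 (fail-walked)
pos 48 'a': at 0 (fail-walked)
pos 49 'b': at 3
pos 50 'e': at 1 (fail-walked)
pos 51 'e': at 1 (fail-walked)
pos 52 'd': at 2  ** P0@[51:52]
pos 53 'e': at 1 (fail-walked)
pos 54 'd': at 2  ** P0@[53:54]
pos 55 'e': at 1 (fail-walked)
pos 56 'b': at 3 (fail-walked)
pos 57 'c': at 0 (fail-walked)
pos 58 'b': at 3
pos 59 'd': at 4

Matches: [[6,1],[10,0],[13,0],[18,1],[21,1],[31,1],[33,0],[39,0],[45,0],[52,0],[54,0]]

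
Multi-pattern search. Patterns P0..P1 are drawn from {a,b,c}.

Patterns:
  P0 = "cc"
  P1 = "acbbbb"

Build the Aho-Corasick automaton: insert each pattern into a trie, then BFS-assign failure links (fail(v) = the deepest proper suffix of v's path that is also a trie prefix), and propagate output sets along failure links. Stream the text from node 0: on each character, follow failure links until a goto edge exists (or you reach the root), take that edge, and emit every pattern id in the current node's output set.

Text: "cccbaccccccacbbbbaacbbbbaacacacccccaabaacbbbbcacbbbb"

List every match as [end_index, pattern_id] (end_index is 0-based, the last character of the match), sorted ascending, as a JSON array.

Build:
Trie nodes:
  0='ε' goto a→3 c→1
  1='c' goto c→2
  2='cc' goto ·  [P0 ends]
  3='a' goto c→4
  4='ac' goto b→5
  5='acb' goto b→6
  6='acbb' goto b→7
  7='acbbb' goto b→8
  8='acbbbb' goto ·  [P1 ends]

Failure links (BFS by depth):
  fail(1) 'c': from fail(0)=0 chase 'c': 0 ⇒ 0;  out=∅∪out(0)=∅
  fail(3) 'a': from fail(0)=0 chase 'a': 0 ⇒ 0;  out=∅∪out(0)=∅
  fail(2) 'cc': from fail(1)=0 chase 'c': 0 ⇒ 1;  out={0}∪out(1)={0}
  fail(4) 'ac': from fail(3)=0 chase 'c': 0 ⇒ 1;  out=∅∪out(1)=∅
  fail(5) 'acb': from fail(4)=1 chase 'b': 1→0 ⇒ 0;  out=∅∪out(0)=∅
  fail(6) 'acbb': from fail(5)=0 chase 'b': 0 ⇒ 0;  out=∅∪out(0)=∅
  fail(7) 'acbbb': from fail(6)=0 chase 'b': 0 ⇒ 0;  out=∅∪out(0)=∅
  fail(8) 'acbbbb': from fail(7)=0 chase 'b': 0 ⇒ 0;  out={1}∪out(0)={1}

Scan:
[0] read 'c'  n0⇒n1
[1] read 'c'  n1⇒n2  emit P0@[0:1]
[2] read 'c'  n2⇒n2 ·f  emit P0@[1:2]
[3] read 'b'  n2⇒n0 ·f
[4] read 'a'  n0⇒n3
[5] read 'c'  n3⇒n4
[6] read 'c'  n4⇒n2 ·f  emit P0@[5:6]
[7] read 'c'  n2⇒n2 ·f  emit P0@[6:7]
[8] read 'c'  n2⇒n2 ·f  emit P0@[7:8]
[9] read 'c'  n2⇒n2 ·f  emit P0@[8:9]
[10] read 'c'  n2⇒n2 ·f  emit P0@[9:10]
[11] read 'a'  n2⇒n3 ·f
[12] read 'c'  n3⇒n4
[13] read 'b'  n4⇒n5
[14] read 'b'  n5⇒n6
[15] read 'b'  n6⇒n7
[16] read 'b'  n7⇒n8  emit P1@[11:16]
[17] read 'a'  n8⇒n3 ·f
[18] read 'a'  n3⇒n3 ·f
[19] read 'c'  n3⇒n4
[20] read 'b'  n4⇒n5
[21] read 'b'  n5⇒n6
[22] read 'b'  n6⇒n7
[23] read 'b'  n7⇒n8  emit P1@[18:23]
[24] read 'a'  n8⇒n3 ·f
[25] read 'a'  n3⇒n3 ·f
[26] read 'c'  n3⇒n4
[27] read 'a'  n4⇒n3 ·f
[28] read 'c'  n3⇒n4
[29] read 'a'  n4⇒n3 ·f
[30] read 'c'  n3⇒n4
[31] read 'c'  n4⇒n2 ·f  emit P0@[30:31]
[32] read 'c'  n2⇒n2 ·f  emit P0@[31:32]
[33] read 'c'  n2⇒n2 ·f  emit P0@[32:33]
[34] read 'c'  n2⇒n2 ·f  emit P0@[33:34]
[35] read 'a'  n2⇒n3 ·f
[36] read 'a'  n3⇒n3 ·f
[37] read 'b'  n3⇒n0 ·f
[38] read 'a'  n0⇒n3
[39] read 'a'  n3⇒n3 ·f
[40] read 'c'  n3⇒n4
[41] read 'b'  n4⇒n5
[42] read 'b'  n5⇒n6
[43] read 'b'  n6⇒n7
[44] read 'b'  n7⇒n8  emit P1@[39:44]
[45] read 'c'  n8⇒n1 ·f
[46] read 'a'  n1⇒n3 ·f
[47] read 'c'  n3⇒n4
[48] read 'b'  n4⇒n5
[49] read 'b'  n5⇒n6
[50] read 'b'  n6⇒n7
[51] read 'b'  n7⇒n8  emit P1@[46:51]

Matches: [[1,0],[2,0],[6,0],[7,0],[8,0],[9,0],[10,0],[16,1],[23,1],[31,0],[32,0],[33,0],[34,0],[44,1],[51,1]]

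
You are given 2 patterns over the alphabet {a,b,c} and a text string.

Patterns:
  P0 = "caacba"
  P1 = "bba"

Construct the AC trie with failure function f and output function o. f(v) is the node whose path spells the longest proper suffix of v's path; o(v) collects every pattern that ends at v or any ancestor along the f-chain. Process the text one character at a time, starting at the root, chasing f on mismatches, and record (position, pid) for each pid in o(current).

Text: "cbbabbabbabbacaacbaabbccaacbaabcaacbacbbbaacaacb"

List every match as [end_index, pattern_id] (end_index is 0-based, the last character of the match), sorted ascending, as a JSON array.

Build automaton:
Trie (insert patterns):
  n0 'ε': b→7 c→1
  n1 'c': a→2
  n2 'ca': a→3
  n3 'caa': c→4
  n4 'caac': b→5
  n5 'caacb': a→6
  n6 'caacba': ·  [P0 ends]
  n7 'b': b→8
  n8 'bb': a→9
  n9 'bba': ·  [P1 ends]

Failure links (BFS by depth):
  fail(1) 'c': from fail(0)=0 chase 'c': 0 ⇒ 0;  out=∅∪out(0)=∅
  fail(7) 'b': from fail(0)=0 chase 'b': 0 ⇒ 0;  out=∅∪out(0)=∅
  fail(2) 'ca': from fail(1)=0 chase 'a': 0 ⇒ 0;  out=∅∪out(0)=∅
  fail(8) 'bb': from fail(7)=0 chase 'b': 0 ⇒ 7;  out=∅∪out(7)=∅
  fail(3) 'caa': from fail(2)=0 chase 'a': 0 ⇒ 0;  out=∅∪out(0)=∅
  fail(9) 'bba': from fail(8)=7 chase 'a': 7→0 ⇒ 0;  out={1}∪out(0)={1}
  fail(4) 'caac': from fail(3)=0 chase 'c': 0 ⇒ 1;  out=∅∪out(1)=∅
  fail(5) 'caacb': from fail(4)=1 chase 'b': 1→0 ⇒ 7;  out=∅∪out(7)=∅
  fail(6) 'caacba': from fail(5)=7 chase 'a': 7→0 ⇒ 0;  out={0}∪out(0)={0}

Text stream:
pos 0 'c': at 1
pos 1 'b': at 7 (via fail)
pos 2 'b': at 8
pos 3 'a': at 9  emit P1@[1:3]
pos 4 'b': at 7 (via fail)
pos 5 'b': at 8
pos 6 'a': at 9  emit P1@[4:6]
pos 7 'b': at 7 (via fail)
pos 8 'b': at 8
pos 9 'a': at 9  emit P1@[7:9]
pos 10 'b': at 7 (via fail)
pos 11 'b': at 8
pos 12 'a': at 9  emit P1@[10:12]
pos 13 'c': at 1 (via fail)
pos 14 'a': at 2
pos 15 'a': at 3
pos 16 'c': at 4
pos 17 'b': at 5
pos 18 'a': at 6  emit P0@[13:18]
pos 19 'a': at 0 (via fail)
pos 20 'b': at 7
pos 21 'b': at 8
pos 22 'c': at 1 (via fail)
pos 23 'c': at 1 (via fail)
pos 24 'a': at 2
pos 25 'a': at 3
pos 26 'c': at 4
pos 27 'b': at 5
pos 28 'a': at 6  emit P0@[23:28]
pos 29 'a': at 0 (via fail)
pos 30 'b': at 7
pos 31 'c': at 1 (via fail)
pos 32 'a': at 2
pos 33 'a': at 3
pos 34 'c': at 4
pos 35 'b': at 5
pos 36 'a': at 6  emit P0@[31:36]
pos 37 'c': at 1 (via fail)
pos 38 'b': at 7 (via fail)
pos 39 'b': at 8
pos 40 'b': at 8 (via fail)
pos 41 'a': at 9  emit P1@[39:41]
pos 42 'a': at 0 (via fail)
pos 43 'c': at 1
pos 44 'a': at 2
pos 45 'a': at 3
pos 46 'c': at 4
pos 47 'b': at 5

All matches (sorted): [[3,1],[6,1],[9,1],[12,1],[18,0],[28,0],[36,0],[41,1]]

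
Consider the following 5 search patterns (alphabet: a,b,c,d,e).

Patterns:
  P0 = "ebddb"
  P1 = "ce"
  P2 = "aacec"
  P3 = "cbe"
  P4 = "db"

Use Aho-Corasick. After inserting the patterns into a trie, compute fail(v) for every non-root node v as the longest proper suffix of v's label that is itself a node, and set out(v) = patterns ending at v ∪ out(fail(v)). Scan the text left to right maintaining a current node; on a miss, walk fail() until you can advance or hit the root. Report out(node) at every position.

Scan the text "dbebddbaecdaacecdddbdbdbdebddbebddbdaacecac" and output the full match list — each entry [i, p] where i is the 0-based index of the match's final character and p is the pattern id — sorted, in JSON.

Build automaton:
Trie (insert patterns):
  0='ε' goto a→8 c→6 d→15 e→1
  1='e' goto b→2
  2='eb' goto d→3
  3='ebd' goto d→4
  4='ebdd' goto b→5
  5='ebddb' goto ·  [P0 ends]
  6='c' goto b→13 e→7
  7='ce' goto ·  [P1 ends]
  8='a' goto a→9
  9='aa' goto c→10
  10='aac' goto e→11
  11='aace' goto c→12
  12='aacec' goto ·  [P2 ends]
  13='cb' goto e→14
  14='cbe' goto ·  [P3 ends]
  15='d' goto b→16
  16='db' goto ·  [P4 ends]

Failure links (BFS by depth):
  fail(1) 'e': from fail(0)=0 chase 'e': 0 ⇒ 0;  out=∅∪out(0)=∅
  fail(6) 'c': from fail(0)=0 chase 'c': 0 ⇒ 0;  out=∅∪out(0)=∅
  fail(8) 'a': from fail(0)=0 chase 'a': 0 ⇒ 0;  out=∅∪out(0)=∅
  fail(15) 'd': from fail(0)=0 chase 'd': 0 ⇒ 0;  out=∅∪out(0)=∅
  fail(2) 'eb': from fail(1)=0 chase 'b': 0 ⇒ 0;  out=∅∪out(0)=∅
  fail(7) 'ce': from fail(6)=0 chase 'e': 0 ⇒ 1;  out={1}∪out(1)={1}
  fail(9) 'aa': from fail(8)=0 chase 'a': 0 ⇒ 8;  out=∅∪out(8)=∅
  fail(13) 'cb': from fail(6)=0 chase 'b': 0 ⇒ 0;  out=∅∪out(0)=∅
  fail(16) 'db': from fail(15)=0 chase 'b': 0 ⇒ 0;  out={4}∪out(0)={4}
  fail(3) 'ebd': from fail(2)=0 chase 'd': 0 ⇒ 15;  out=∅∪out(15)=∅
  fail(10) 'aac': from fail(9)=8 chase 'c': 8→0 ⇒ 6;  out=∅∪out(6)=∅
  fail(14) 'cbe': from fail(13)=0 chase 'e': 0 ⇒ 1;  out={3}∪out(1)={3}
  fail(4) 'ebdd': from fail(3)=15 chase 'd': 15→0 ⇒ 15;  out=∅∪out(15)=∅
  fail(11) 'aace': from fail(10)=6 chase 'e': 6 ⇒ 7;  out=∅∪out(7)={1}
  fail(5) 'ebddb': from fail(4)=15 chase 'b': 15 ⇒ 16;  out={0}∪out(16)={0,4}
  fail(12) 'aacec': from fail(11)=7 chase 'c': 7→1→0 ⇒ 6;  out={2}∪out(6)={2}

Text stream:
i=0 'd': node 0→15
i=1 'b': node 15→16  → match P4@[0:1]
i=2 'e': node 16→1 ·f
i=3 'b': node 1→2
i=4 'd': node 2→3
i=5 'd': node 3→4
i=6 'b': node 4→5  → match P0@[2:6],P4@[5:6]
i=7 'a': node 5→8 ·f
i=8 'e': node 8→1 ·f
i=9 'c': node 1→6 ·f
i=10 'd': node 6→15 ·f
i=11 'a': node 15→8 ·f
i=12 'a': node 8→9
i=13 'c': node 9→10
i=14 'e': node 10→11  → match P1@[13:14]
i=15 'c': node 11→12  → match P2@[11:15]
i=16 'd': node 12→15 ·f
i=17 'd': node 15→15 ·f
i=18 'd': node 15→15 ·f
i=19 'b': node 15→16  → match P4@[18:19]
i=20 'd': node 16→15 ·f
i=21 'b': node 15→16  → match P4@[20:21]
i=22 'd': node 16→15 ·f
i=23 'b': node 15→16  → match P4@[22:23]
i=24 'd': node 16→15 ·f
i=25 'e': node 15→1 ·f
i=26 'b': node 1→2
i=27 'd': node 2→3
i=28 'd': node 3→4
i=29 'b': node 4→5  → match P0@[25:29],P4@[28:29]
i=30 'e': node 5→1 ·f
i=31 'b': node 1→2
i=32 'd': node 2→3
i=33 'd': node 3→4
i=34 'b': node 4→5  → match P0@[30:34],P4@[33:34]
i=35 'd': node 5→15 ·f
i=36 'a': node 15→8 ·f
i=37 'a': node 8→9
i=38 'c': node 9→10
i=39 'e': node 10→11  → match P1@[38:39]
i=40 'c': node 11→12  → match P2@[36:40]
i=41 'a': node 12→8 ·f
i=42 'c': node 8→6 ·f

All matches (sorted): [[1,4],[6,0],[6,4],[14,1],[15,2],[19,4],[21,4],[23,4],[29,0],[29,4],[34,0],[34,4],[39,1],[40,2]]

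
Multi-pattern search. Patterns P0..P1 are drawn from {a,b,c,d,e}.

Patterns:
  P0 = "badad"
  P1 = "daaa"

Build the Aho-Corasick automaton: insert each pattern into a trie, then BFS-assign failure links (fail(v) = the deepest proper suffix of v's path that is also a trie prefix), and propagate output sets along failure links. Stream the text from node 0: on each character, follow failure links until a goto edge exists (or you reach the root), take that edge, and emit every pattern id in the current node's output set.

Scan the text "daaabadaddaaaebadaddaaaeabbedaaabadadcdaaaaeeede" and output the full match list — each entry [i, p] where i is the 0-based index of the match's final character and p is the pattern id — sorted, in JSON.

Construct AC machine:
Trie nodes:
  n0 'ε': b→1 d→6
  n1 'b': a→2
  n2 'ba': d→3
  n3 'bad': a→4
  n4 'bada': d→5
  n5 'badad': ·  ←P0
  n6 'd': a→7
  n7 'da': a→8
  n8 'daa': a→9
  n9 'daaa': ·  ←P1

Failure links (BFS by depth):
  fail(1) 'b': from fail(0)=0 chase 'b': 0 ⇒ 0;  out=∅∪out(0)=∅
  fail(6) 'd': from fail(0)=0 chase 'd': 0 ⇒ 0;  out=∅∪out(0)=∅
  fail(2) 'ba': from fail(1)=0 chase 'a': 0 ⇒ 0;  out=∅∪out(0)=∅
  fail(7) 'da': from fail(6)=0 chase 'a': 0 ⇒ 0;  out=∅∪out(0)=∅
  fail(3) 'bad': from fail(2)=0 chase 'd': 0 ⇒ 6;  out=∅∪out(6)=∅
  fail(8) 'daa': from fail(7)=0 chase 'a': 0 ⇒ 0;  out=∅∪out(0)=∅
  fail(4) 'bada': from fail(3)=6 chase 'a': 6 ⇒ 7;  out=∅∪out(7)=∅
  fail(9) 'daaa': from fail(8)=0 chase 'a': 0 ⇒ 0;  out={1}∪out(0)={1}
  fail(5) 'badad': from fail(4)=7 chase 'd': 7→0 ⇒ 6;  out={0}∪out(6)={0}

Text stream:
pos 0 'd': at 6
pos 1 'a': at 7
pos 2 'a': at 8
pos 3 'a': at 9  ** P1@[0:3]
pos 4 'b': at 1 (via fail)
pos 5 'a': at 2
pos 6 'd': at 3
pos 7 'a': at 4
pos 8 'd': at 5  ** P0@[4:8]
pos 9 'd': at 6 (via fail)
pos 10 'a': at 7
pos 11 'a': at 8
pos 12 'a': at 9  ** P1@[9:12]
pos 13 'e': at 0 (via fail)
pos 14 'b': at 1
pos 15 'a': at 2
pos 16 'd': at 3
pos 17 'a': at 4
pos 18 'd': at 5  ** P0@[14:18]
pos 19 'd': at 6 (via fail)
pos 20 'a': at 7
pos 21 'a': at 8
pos 22 'a': at 9  ** P1@[19:22]
pos 23 'e': at 0 (via fail)
pos 24 'a': at 0
pos 25 'b': at 1
pos 26 'b': at 1 (via fail)
pos 27 'e': at 0 (via fail)
pos 28 'd': at 6
pos 29 'a': at 7
pos 30 'a': at 8
pos 31 'a': at 9  ** P1@[28:31]
pos 32 'b': at 1 (via fail)
pos 33 'a': at 2
pos 34 'd': at 3
pos 35 'a': at 4
pos 36 'd': at 5  ** P0@[32:36]
pos 37 'c': at 0 (via fail)
pos 38 'd': at 6
pos 39 'a': at 7
pos 40 'a': at 8
pos 41 'a': at 9  ** P1@[38:41]
pos 42 'a': at 0 (via fail)
pos 43 'e': at 0
pos 44 'e': at 0
pos 45 'e': at 0
pos 46 'd': at 6
pos 47 'e': at 0 (via fail)

Matches: [[3,1],[8,0],[12,1],[18,0],[22,1],[31,1],[36,0],[41,1]]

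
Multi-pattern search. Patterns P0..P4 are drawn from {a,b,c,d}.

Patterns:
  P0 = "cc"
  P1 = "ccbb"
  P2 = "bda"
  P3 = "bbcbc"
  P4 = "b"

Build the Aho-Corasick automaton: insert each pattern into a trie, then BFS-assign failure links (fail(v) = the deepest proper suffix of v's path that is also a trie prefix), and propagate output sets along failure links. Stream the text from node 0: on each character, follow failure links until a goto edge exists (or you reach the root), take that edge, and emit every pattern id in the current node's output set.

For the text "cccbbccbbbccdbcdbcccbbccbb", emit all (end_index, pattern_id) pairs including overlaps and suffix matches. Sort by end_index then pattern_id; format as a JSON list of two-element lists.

Build automaton:
Trie (insert patterns):
  n0 'ε': b→5 c→1
  n1 'c': c→2
  n2 'cc': b→3  [P0 ends]
  n3 'ccb': b→4
  n4 'ccbb': ·  [P1 ends]
  n5 'b': b→8 d→6  [P4 ends]
  n6 'bd': a→7
  n7 'bda': ·  [P2 ends]
  n8 'bb': c→9
  n9 'bbc': b→10
  n10 'bbcb': c→11
  n11 'bbcbc': ·  [P3 ends]

BFS fail/out derivation:
  fail(1) 'c': from fail(0)=0 chase 'c': 0 ⇒ 0;  out=∅∪out(0)=∅
  fail(5) 'b': from fail(0)=0 chase 'b': 0 ⇒ 0;  out={4}∪out(0)={4}
  fail(2) 'cc': from fail(1)=0 chase 'c': 0 ⇒ 1;  out={0}∪out(1)={0}
  fail(6) 'bd': from fail(5)=0 chase 'd': 0 ⇒ 0;  out=∅∪out(0)=∅
  fail(8) 'bb': from fail(5)=0 chase 'b': 0 ⇒ 5;  out=∅∪out(5)={4}
  fail(3) 'ccb': from fail(2)=1 chase 'b': 1→0 ⇒ 5;  out=∅∪out(5)={4}
  fail(7) 'bda': from fail(6)=0 chase 'a': 0 ⇒ 0;  out={2}∪out(0)={2}
  fail(9) 'bbc': from fail(8)=5 chase 'c': 5→0 ⇒ 1;  out=∅∪out(1)=∅
  fail(4) 'ccbb': from fail(3)=5 chase 'b': 5 ⇒ 8;  out={1}∪out(8)={1,4}
  fail(10) 'bbcb': from fail(9)=1 chase 'b': 1→0 ⇒ 5;  out=∅∪out(5)={4}
  fail(11) 'bbcbc': from fail(10)=5 chase 'c': 5→0 ⇒ 1;  out={3}∪out(1)={3}

Scan:
i=0 'c': node 0→1
i=1 'c': node 1→2  ** P0@[0:1]
i=2 'c': node 2→2 ·f  ** P0@[1:2]
i=3 'b': node 2→3  ** P4@[3:3]
i=4 'b': node 3→4  ** P1@[1:4],P4@[4:4]
i=5 'c': node 4→9 ·f
i=6 'c': node 9→2 ·f  ** P0@[5:6]
i=7 'b': node 2→3  ** P4@[7:7]
i=8 'b': node 3→4  ** P1@[5:8],P4@[8:8]
i=9 'b': node 4→8 ·f  ** P4@[9:9]
i=10 'c': node 8→9
i=11 'c': node 9→2 ·f  ** P0@[10:11]
i=12 'd': node 2→0 ·f
i=13 'b': node 0→5  ** P4@[13:13]
i=14 'c': node 5→1 ·f
i=15 'd': node 1→0 ·f
i=16 'b': node 0→5  ** P4@[16:16]
i=17 'c': node 5→1 ·f
i=18 'c': node 1→2  ** P0@[17:18]
i=19 'c': node 2→2 ·f  ** P0@[18:19]
i=20 'b': node 2→3  ** P4@[20:20]
i=21 'b': node 3→4  ** P1@[18:21],P4@[21:21]
i=22 'c': node 4→9 ·f
i=23 'c': node 9→2 ·f  ** P0@[22:23]
i=24 'b': node 2→3  ** P4@[24:24]
i=25 'b': node 3→4  ** P1@[22:25],P4@[25:25]

Result: [[1,0],[2,0],[3,4],[4,1],[4,4],[6,0],[7,4],[8,1],[8,4],[9,4],[11,0],[13,4],[16,4],[18,0],[19,0],[20,4],[21,1],[21,4],[23,0],[24,4],[25,1],[25,4]]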